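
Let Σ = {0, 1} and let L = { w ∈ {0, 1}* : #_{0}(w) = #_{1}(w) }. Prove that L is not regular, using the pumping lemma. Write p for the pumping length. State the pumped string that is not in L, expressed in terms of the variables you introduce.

Toward a contradiction, assume L is regular with pumping length p.
Choose w = 0^p 1^p ∈ L with |w| = 2p ≥ p.
By the pumping lemma, w = xyz with |xy| ≤ p and y is nonempty.
The first p characters of w are 0's, so xy (and hence y) consists only of 0's. Write y = 0^k, 1 ≤ k ≤ p.
Pump with i = 2: xy^2z = 0^{p+k} 1^p has p+k occurrences of 0 but only p of 1. Since k ≥ 1 the counts differ, so xy^2z ∉ L.
This is a contradiction; hence L is not regular.

0^{p+k} 1^p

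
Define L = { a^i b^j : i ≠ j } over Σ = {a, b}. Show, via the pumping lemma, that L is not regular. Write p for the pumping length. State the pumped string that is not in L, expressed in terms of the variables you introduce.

a^{p+p!} b^{p+p!}

Toward a contradiction, assume L is regular with pumping length p.
Choose w = a^p b^{p+p!}. Since p ≠ p+p!, w ∈ L; and |w| ≥ p.
Write w = xyz as guaranteed by the lemma, with |xy| ≤ p and y is nonempty.
Because |xy| ≤ p and w begins with p copies of a, we have y = a^k with 1 ≤ k ≤ p.
Since 1 ≤ k ≤ p, k divides p!; set t = 1 + p!/k. Then xy^t z has p + (p!/k)·k = p + p! copies of a. Now the a-count equals the b-count, so i ≠ j fails. So xy^t z = a^{p+p!} b^{p+p!} ∉ L.
This contradicts the pumping lemma, so L is not regular.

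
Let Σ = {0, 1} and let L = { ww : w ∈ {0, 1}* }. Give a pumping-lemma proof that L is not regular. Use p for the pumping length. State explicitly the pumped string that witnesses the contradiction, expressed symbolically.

0^{p+k} 1^p 0^p 1^p

Toward a contradiction, assume L is regular with pumping length p.
Take w = 0^p 1^p 0^p 1^p = uu where u = 0^p1^p; then w ∈ L and |w| = 4p ≥ p.
By the pumping lemma, w = xyz with |xy| ≤ p and y is nonempty.
Since the first p symbols of w are all 0's and |xy| ≤ p, y lies entirely in the leading 0-block: y = 0^k for some k with 1 ≤ k ≤ p.
Pump with i = 2: xy^2z = 0^{p+k} 1^p 0^p 1^p, of length 4p+k. Suppose this equals vv. The string starts with 0 and ends with 1, so v does too; thus the boundary between the two copies of v is a 1→0 transition. There is exactly one such transition, at position 2p+k, so |v| = 2p+k and |vv| = 4p+2k ≠ 4p+k since k ≥ 1. So xy^2z ∉ L.
This is a contradiction; hence L is not regular.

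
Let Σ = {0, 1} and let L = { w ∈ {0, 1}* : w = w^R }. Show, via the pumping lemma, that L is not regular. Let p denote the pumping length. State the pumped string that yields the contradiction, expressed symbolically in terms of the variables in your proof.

Assume L is regular; let p be its pumping constant.
Take w = 0^p 1 0^p, a palindrome of length 2p+1 ≥ p.
Write w = xyz as guaranteed by the lemma, with |xy| ≤ p and y is nonempty.
Since the first p symbols of w are all 0's and |xy| ≤ p, y lies entirely in the leading 0-block: y = 0^k for some k with 1 ≤ k ≤ p.
Pump with i = 2: xy^2z = 0^{p+k} 1 0^p. Its reverse is 0^p 1 0^{p+k}, which differs from xy^2z since k ≥ 1. So xy^2z is not a palindrome and xy^2z ∉ L.
Contradiction. Therefore L is not regular.

0^{p+k} 1 0^p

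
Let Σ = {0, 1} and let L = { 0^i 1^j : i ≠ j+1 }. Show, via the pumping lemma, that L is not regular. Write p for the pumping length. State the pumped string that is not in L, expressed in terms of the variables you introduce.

Suppose for contradiction that L is regular, and let p be the pumping length.
Choose w = 0^p 1^{p+p!-1}. Since p ≠ (p+p!-1)+1 = p+p!, w ∈ L; and |w| ≥ p.
Write w = xyz as guaranteed by the lemma, with |xy| ≤ p and |y| ≥ 1.
Since the first p symbols of w are all 0's and |xy| ≤ p, y lies entirely in the leading 0-block: y = 0^k for some k with 1 ≤ k ≤ p.
Since 1 ≤ k ≤ p, k divides p!; set t = 1 + p!/k. Then xy^t z has p + (p!/k)·k = p + p! copies of 0. Now the 0-count is p+p! and (1-count)+1 = (p+p!-1)+1 = p+p!, so i ≠ j+1 fails. So xy^t z = 0^{p+p!} 1^{p+p!-1} ∉ L.
This is a contradiction; hence L is not regular.

0^{p+p!} 1^{p+p!-1}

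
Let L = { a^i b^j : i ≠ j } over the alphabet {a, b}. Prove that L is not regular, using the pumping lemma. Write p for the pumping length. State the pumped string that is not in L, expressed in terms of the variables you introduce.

Toward a contradiction, assume L is regular with pumping length p.
Choose w = a^p b^{p+p!}. Since p ≠ p+p!, w ∈ L; and |w| ≥ p.
Write w = xyz as guaranteed by the lemma, with |xy| ≤ p and |y| ≥ 1.
Since the first p symbols of w are all a's and |xy| ≤ p, y lies entirely in the leading a-block: y = a^k for some k with 1 ≤ k ≤ p.
Since 1 ≤ k ≤ p, k divides p!; set t = 1 + p!/k. Then xy^t z has p + (p!/k)·k = p + p! copies of a. Now the a-count equals the b-count, so i ≠ j fails. So xy^t z = a^{p+p!} b^{p+p!} ∉ L.
Contradiction. Therefore L is not regular.

a^{p+p!} b^{p+p!}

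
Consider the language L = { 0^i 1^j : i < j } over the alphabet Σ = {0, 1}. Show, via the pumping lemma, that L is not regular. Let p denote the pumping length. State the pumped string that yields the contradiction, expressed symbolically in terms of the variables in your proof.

Assume L is regular. Let p be the pumping length given by the pumping lemma.
Choose w = 0^p 1^{p+1} ∈ L, with |w| = 2p+1 ≥ p.
The pumping lemma gives a decomposition w = xyz where |xy| ≤ p and |y| ≥ 1.
Because |xy| ≤ p and w begins with p copies of 0, we have y = 0^k with 1 ≤ k ≤ p.
Consider xy^2z = 0^{p+k} 1^{p+1}. Since k ≥ 1, the 0-count p+k is at least p+1, so i < j fails; thus xy^2z ∉ L.
Contradiction. Therefore L is not regular.

0^{p+k} 1^{p+1}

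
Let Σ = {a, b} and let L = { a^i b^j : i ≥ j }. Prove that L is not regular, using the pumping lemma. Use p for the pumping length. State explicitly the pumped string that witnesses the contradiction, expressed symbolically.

Assume L is regular. Let p be the pumping length given by the pumping lemma.
Choose w = a^p b^p ∈ L, with |w| = 2p ≥ p.
By the pumping lemma, w = xyz with |xy| ≤ p and |y| > 0.
Since the first p symbols of w are all a's and |xy| ≤ p, y lies entirely in the leading a-block: y = a^k for some k with 1 ≤ k ≤ p.
Consider xy^0z = xz = a^{p-k} b^p. Since k ≥ 1, the a-count p-k is less than p, so i ≥ j fails; thus xz ∉ L.
This contradicts the pumping lemma, so L is not regular.

a^{p-k} b^p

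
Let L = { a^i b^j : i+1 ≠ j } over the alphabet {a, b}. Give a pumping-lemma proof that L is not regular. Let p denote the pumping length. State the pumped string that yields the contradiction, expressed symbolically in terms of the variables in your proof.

a^{p+p!} b^{p+p!+1}

Assume L is regular; let p be its pumping constant.
Choose w = a^p b^{p+p!+1}. Since p ≠ (p+p!+1)-1 = p+p!, w ∈ L; and |w| ≥ p.
By the pumping lemma, w = xyz with |xy| ≤ p and |y| ≥ 1.
The first p characters of w are a's, so xy (and hence y) consists only of a's. Write y = a^k, 1 ≤ k ≤ p.
Since 1 ≤ k ≤ p, k divides p!; set t = 1 + p!/k. Then xy^t z has p + (p!/k)·k = p + p! copies of a. Now the a-count is p+p! and (b-count)-1 = (p+p!+1)-1 = p+p!, so i+1 ≠ j fails. So xy^t z = a^{p+p!} b^{p+p!+1} ∉ L.
This contradicts the pumping lemma, so L is not regular.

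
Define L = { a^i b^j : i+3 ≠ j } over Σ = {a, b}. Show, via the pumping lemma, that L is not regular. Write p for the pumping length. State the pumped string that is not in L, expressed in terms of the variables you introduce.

a^{p+p!} b^{p+p!+3}

Suppose for contradiction that L is regular, and let p be the pumping length.
Choose w = a^p b^{p+p!+3}. Since p ≠ (p+p!+3)-3 = p+p!, w ∈ L; and |w| ≥ p.
By the pumping lemma, w = xyz with |xy| ≤ p and |y| > 0.
The first p characters of w are a's, so xy (and hence y) consists only of a's. Write y = a^k, 1 ≤ k ≤ p.
Since 1 ≤ k ≤ p, k divides p!; set t = 1 + p!/k. Then xy^t z has p + (p!/k)·k = p + p! copies of a. Now the a-count is p+p! and (b-count)-3 = (p+p!+3)-3 = p+p!, so i+3 ≠ j fails. So xy^t z = a^{p+p!} b^{p+p!+3} ∉ L.
This contradicts the pumping lemma, so L is not regular.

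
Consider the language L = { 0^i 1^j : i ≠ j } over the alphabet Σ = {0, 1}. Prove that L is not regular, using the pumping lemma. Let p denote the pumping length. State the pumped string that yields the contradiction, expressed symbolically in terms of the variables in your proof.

Assume L is regular. Let p be the pumping length given by the pumping lemma.
Choose w = 0^p 1^{p+p!}. Since p ≠ p+p!, w ∈ L; and |w| ≥ p.
The pumping lemma gives a decomposition w = xyz where |xy| ≤ p and y is nonempty.
Since the first p symbols of w are all 0's and |xy| ≤ p, y lies entirely in the leading 0-block: y = 0^k for some k with 1 ≤ k ≤ p.
Since 1 ≤ k ≤ p, k divides p!; set t = 1 + p!/k. Then xy^t z has p + (p!/k)·k = p + p! copies of 0. Now the 0-count equals the 1-count, so i ≠ j fails. So xy^t z = 0^{p+p!} 1^{p+p!} ∉ L.
This contradicts the pumping lemma, so L is not regular.

0^{p+p!} 1^{p+p!}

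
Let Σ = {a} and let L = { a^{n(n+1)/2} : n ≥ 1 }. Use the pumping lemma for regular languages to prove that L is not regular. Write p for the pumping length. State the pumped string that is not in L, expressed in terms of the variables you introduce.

Toward a contradiction, assume L is regular with pumping length p.
Take w = a^{p(p+1)/2} ∈ L with |w| = p(p+1)/2 ≥ p.
By the pumping lemma, w = xyz with |xy| ≤ p and |y| > 0.
Then y = a^k for some k with 1 ≤ k ≤ p.
Pump with i = 2: xy^2z = a^{p(p+1)/2+k}. Since 1 ≤ k ≤ p, p(p+1)/2 < p(p+1)/2+k ≤ p(p+1)/2+p < (p+1)(p+2)/2, so p(p+1)/2+k is strictly between consecutive triangular numbers. So xy^2z ∉ L.
This contradicts the pumping lemma, so L is not regular.

a^{p(p+1)/2+k}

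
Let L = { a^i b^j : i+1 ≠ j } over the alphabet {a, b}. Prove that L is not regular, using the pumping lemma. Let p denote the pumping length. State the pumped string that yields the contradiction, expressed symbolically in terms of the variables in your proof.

a^{p+p!} b^{p+p!+1}

Toward a contradiction, assume L is regular with pumping length p.
Choose w = a^p b^{p+p!+1}. Since p ≠ (p+p!+1)-1 = p+p!, w ∈ L; and |w| ≥ p.
By the pumping lemma, w = xyz with |xy| ≤ p and y is nonempty.
Because |xy| ≤ p and w begins with p copies of a, we have y = a^k with 1 ≤ k ≤ p.
Since 1 ≤ k ≤ p, k divides p!; set t = 1 + p!/k. Then xy^t z has p + (p!/k)·k = p + p! copies of a. Now the a-count is p+p! and (b-count)-1 = (p+p!+1)-1 = p+p!, so i+1 ≠ j fails. So xy^t z = a^{p+p!} b^{p+p!+1} ∉ L.
This contradicts the pumping lemma, so L is not regular.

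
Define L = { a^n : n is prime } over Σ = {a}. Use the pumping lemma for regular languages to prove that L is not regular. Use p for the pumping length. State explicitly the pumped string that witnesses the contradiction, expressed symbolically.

a^{q(1+k)}

Assume L is regular; let p be its pumping constant.
Let q be a prime with q ≥ p+2 (infinitely many primes exist), and take w = a^q ∈ L with |w| = q ≥ p.
Write w = xyz as guaranteed by the lemma, with |xy| ≤ p and |y| ≥ 1.
Then y = a^k for some k with 1 ≤ k ≤ p.
Since 1 ≤ k ≤ p, |xz| = q-k. Pump with i = q+1: |xy^{q+1}z| = (q-k)+(q+1)k = q+qk = q(1+k), which is composite (both factors ≥ 2). So xy^{q+1}z = a^{q(1+k)} ∉ L.
Contradiction. Therefore L is not regular.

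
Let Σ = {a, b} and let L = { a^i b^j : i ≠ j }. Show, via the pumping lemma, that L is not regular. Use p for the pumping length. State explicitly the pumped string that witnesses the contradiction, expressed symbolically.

Assume L is regular. Let p be the pumping length given by the pumping lemma.
Choose w = a^p b^{p+p!}. Since p ≠ p+p!, w ∈ L; and |w| ≥ p.
By the pumping lemma, w = xyz with |xy| ≤ p and y is nonempty.
The first p characters of w are a's, so xy (and hence y) consists only of a's. Write y = a^k, 1 ≤ k ≤ p.
Since 1 ≤ k ≤ p, k divides p!; set t = 1 + p!/k. Then xy^t z has p + (p!/k)·k = p + p! copies of a. Now the a-count equals the b-count, so i ≠ j fails. So xy^t z = a^{p+p!} b^{p+p!} ∉ L.
This contradicts the pumping lemma, so L is not regular.

a^{p+p!} b^{p+p!}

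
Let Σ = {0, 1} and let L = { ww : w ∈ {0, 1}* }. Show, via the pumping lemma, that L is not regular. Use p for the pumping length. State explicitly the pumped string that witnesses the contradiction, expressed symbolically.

Assume L is regular; let p be its pumping constant.
Take w = 0^p 1^p 0^p 1^p = uu where u = 0^p1^p; then w ∈ L and |w| = 4p ≥ p.
The pumping lemma gives a decomposition w = xyz where |xy| ≤ p and |y| ≥ 1.
Because |xy| ≤ p and w begins with p copies of 0, we have y = 0^k with 1 ≤ k ≤ p.
Pump with i = 2: xy^2z = 0^{p+k} 1^p 0^p 1^p, of length 4p+k. Suppose this equals vv. The string starts with 0 and ends with 1, so v does too; thus the boundary between the two copies of v is a 1→0 transition. There is exactly one such transition, at position 2p+k, so |v| = 2p+k and |vv| = 4p+2k ≠ 4p+k since k ≥ 1. So xy^2z ∉ L.
This contradicts the pumping lemma, so L is not regular.

0^{p+k} 1^p 0^p 1^p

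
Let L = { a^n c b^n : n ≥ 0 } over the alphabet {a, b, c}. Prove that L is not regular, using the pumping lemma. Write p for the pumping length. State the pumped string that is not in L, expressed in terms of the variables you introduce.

a^{p+k} c b^p

Assume L is regular. Let p be the pumping length given by the pumping lemma.
Take w = a^p c b^p ∈ L with |w| = 2p+1 ≥ p.
By the pumping lemma, w = xyz with |xy| ≤ p and y is nonempty.
The first p characters of w are a's, so xy (and hence y) consists only of a's. Write y = a^k, 1 ≤ k ≤ p.
Pump with i = 2: xy^2z = a^{p+k} c b^p, which would require p+k = p. But k ≥ 1, so xy^2z ∉ L.
This is a contradiction; hence L is not regular.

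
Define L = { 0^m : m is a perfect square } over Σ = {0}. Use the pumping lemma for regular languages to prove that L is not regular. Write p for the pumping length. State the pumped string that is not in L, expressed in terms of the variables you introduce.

Assume L is regular. Let p be the pumping length given by the pumping lemma.
Take w = 0^{p²} ∈ L with |w| = p² ≥ p.
Write w = xyz as guaranteed by the lemma, with |xy| ≤ p and |y| > 0.
Then y = 0^k for some k with 1 ≤ k ≤ p.
Pump with i = 2: xy^2z = 0^{p²+k}. Since 1 ≤ k ≤ p, p² < p²+k ≤ p²+p < (p+1)², so p²+k lies strictly between consecutive squares and is not a perfect square. So xy^2z ∉ L.
This contradicts the pumping lemma, so L is not regular.

0^{p²+k}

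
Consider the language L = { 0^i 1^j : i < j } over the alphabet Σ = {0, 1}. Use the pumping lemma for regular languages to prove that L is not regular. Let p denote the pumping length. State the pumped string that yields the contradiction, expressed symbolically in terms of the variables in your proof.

0^{p+k} 1^{p+1}

Toward a contradiction, assume L is regular with pumping length p.
Choose w = 0^p 1^{p+1} ∈ L, with |w| = 2p+1 ≥ p.
Write w = xyz as guaranteed by the lemma, with |xy| ≤ p and |y| ≥ 1.
Because |xy| ≤ p and w begins with p copies of 0, we have y = 0^k with 1 ≤ k ≤ p.
Consider xy^2z = 0^{p+k} 1^{p+1}. Since k ≥ 1, the 0-count p+k is at least p+1, so i < j fails; thus xy^2z ∉ L.
Contradiction. Therefore L is not regular.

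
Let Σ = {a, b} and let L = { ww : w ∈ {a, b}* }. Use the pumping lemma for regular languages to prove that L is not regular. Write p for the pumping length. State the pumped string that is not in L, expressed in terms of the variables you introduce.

a^{p+k} b^p a^p b^p

Suppose for contradiction that L is regular, and let p be the pumping length.
Take w = a^p b^p a^p b^p = uu where u = a^pb^p; then w ∈ L and |w| = 4p ≥ p.
The pumping lemma gives a decomposition w = xyz where |xy| ≤ p and y is nonempty.
Because |xy| ≤ p and w begins with p copies of a, we have y = a^k with 1 ≤ k ≤ p.
Pump with i = 2: xy^2z = a^{p+k} b^p a^p b^p, of length 4p+k. Suppose this equals vv. The string starts with a and ends with b, so v does too; thus the boundary between the two copies of v is a b→a transition. There is exactly one such transition, at position 2p+k, so |v| = 2p+k and |vv| = 4p+2k ≠ 4p+k since k ≥ 1. So xy^2z ∉ L.
Contradiction. Therefore L is not regular.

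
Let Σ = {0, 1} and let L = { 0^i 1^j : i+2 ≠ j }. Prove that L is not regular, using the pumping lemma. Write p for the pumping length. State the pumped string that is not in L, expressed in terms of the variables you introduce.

0^{p+p!} 1^{p+p!+2}

Toward a contradiction, assume L is regular with pumping length p.
Choose w = 0^p 1^{p+p!+2}. Since p ≠ (p+p!+2)-2 = p+p!, w ∈ L; and |w| ≥ p.
The pumping lemma gives a decomposition w = xyz where |xy| ≤ p and y is nonempty.
Since the first p symbols of w are all 0's and |xy| ≤ p, y lies entirely in the leading 0-block: y = 0^k for some k with 1 ≤ k ≤ p.
Since 1 ≤ k ≤ p, k divides p!; set t = 1 + p!/k. Then xy^t z has p + (p!/k)·k = p + p! copies of 0. Now the 0-count is p+p! and (1-count)-2 = (p+p!+2)-2 = p+p!, so i+2 ≠ j fails. So xy^t z = 0^{p+p!} 1^{p+p!+2} ∉ L.
Contradiction. Therefore L is not regular.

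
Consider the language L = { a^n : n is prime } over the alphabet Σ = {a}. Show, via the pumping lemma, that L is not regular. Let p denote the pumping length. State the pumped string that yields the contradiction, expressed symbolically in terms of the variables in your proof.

a^{q(1+k)}

Assume L is regular; let p be its pumping constant.
Let q be a prime with q ≥ p+2 (infinitely many primes exist), and take w = a^q ∈ L with |w| = q ≥ p.
The pumping lemma gives a decomposition w = xyz where |xy| ≤ p and y is nonempty.
Then y = a^k for some k with 1 ≤ k ≤ p.
Since 1 ≤ k ≤ p, |xz| = q-k. Pump with i = q+1: |xy^{q+1}z| = (q-k)+(q+1)k = q+qk = q(1+k), which is composite (both factors ≥ 2). So xy^{q+1}z = a^{q(1+k)} ∉ L.
Contradiction. Therefore L is not regular.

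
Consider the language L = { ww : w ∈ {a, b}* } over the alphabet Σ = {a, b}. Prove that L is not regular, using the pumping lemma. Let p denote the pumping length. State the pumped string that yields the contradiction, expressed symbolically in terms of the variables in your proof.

a^{p+k} b^p a^p b^p

Assume L is regular. Let p be the pumping length given by the pumping lemma.
Take w = a^p b^p a^p b^p = uu where u = a^pb^p; then w ∈ L and |w| = 4p ≥ p.
By the pumping lemma, w = xyz with |xy| ≤ p and |y| ≥ 1.
Because |xy| ≤ p and w begins with p copies of a, we have y = a^k with 1 ≤ k ≤ p.
Pump with i = 2: xy^2z = a^{p+k} b^p a^p b^p, of length 4p+k. Suppose this equals vv. The string starts with a and ends with b, so v does too; thus the boundary between the two copies of v is a b→a transition. There is exactly one such transition, at position 2p+k, so |v| = 2p+k and |vv| = 4p+2k ≠ 4p+k since k ≥ 1. So xy^2z ∉ L.
Contradiction. Therefore L is not regular.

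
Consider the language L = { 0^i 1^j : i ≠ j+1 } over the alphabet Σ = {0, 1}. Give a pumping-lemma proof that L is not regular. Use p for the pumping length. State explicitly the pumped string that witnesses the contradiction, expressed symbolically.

0^{p+p!} 1^{p+p!-1}

Suppose for contradiction that L is regular, and let p be the pumping length.
Choose w = 0^p 1^{p+p!-1}. Since p ≠ (p+p!-1)+1 = p+p!, w ∈ L; and |w| ≥ p.
Write w = xyz as guaranteed by the lemma, with |xy| ≤ p and |y| ≥ 1.
The first p characters of w are 0's, so xy (and hence y) consists only of 0's. Write y = 0^k, 1 ≤ k ≤ p.
Since 1 ≤ k ≤ p, k divides p!; set t = 1 + p!/k. Then xy^t z has p + (p!/k)·k = p + p! copies of 0. Now the 0-count is p+p! and (1-count)+1 = (p+p!-1)+1 = p+p!, so i ≠ j+1 fails. So xy^t z = 0^{p+p!} 1^{p+p!-1} ∉ L.
This is a contradiction; hence L is not regular.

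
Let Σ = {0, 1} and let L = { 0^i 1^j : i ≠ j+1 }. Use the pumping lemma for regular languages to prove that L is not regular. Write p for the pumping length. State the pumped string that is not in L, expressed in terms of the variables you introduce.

0^{p+p!} 1^{p+p!-1}

Toward a contradiction, assume L is regular with pumping length p.
Choose w = 0^p 1^{p+p!-1}. Since p ≠ (p+p!-1)+1 = p+p!, w ∈ L; and |w| ≥ p.
By the pumping lemma, w = xyz with |xy| ≤ p and y is nonempty.
Because |xy| ≤ p and w begins with p copies of 0, we have y = 0^k with 1 ≤ k ≤ p.
Since 1 ≤ k ≤ p, k divides p!; set t = 1 + p!/k. Then xy^t z has p + (p!/k)·k = p + p! copies of 0. Now the 0-count is p+p! and (1-count)+1 = (p+p!-1)+1 = p+p!, so i ≠ j+1 fails. So xy^t z = 0^{p+p!} 1^{p+p!-1} ∉ L.
This is a contradiction; hence L is not regular.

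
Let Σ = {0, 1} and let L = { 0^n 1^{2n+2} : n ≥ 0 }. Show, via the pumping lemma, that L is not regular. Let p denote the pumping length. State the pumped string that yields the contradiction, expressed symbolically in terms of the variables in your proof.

0^{p+k} 1^{2p+2}

Suppose for contradiction that L is regular, and let p be the pumping length.
Choose w = 0^p 1^{2p+2}, which is in L with |w| = 3p+2 ≥ p.
The pumping lemma gives a decomposition w = xyz where |xy| ≤ p and |y| > 0.
Because |xy| ≤ p and w begins with p copies of 0, we have y = 0^k with 1 ≤ k ≤ p.
Pump with i = 2: xy^2z = 0^{p+k} 1^{2p+2}. For this to lie in L we would need 2p+2 = 2(p+k)+2, which forces k = 0. But k ≥ 1, so xy^2z ∉ L.
This is a contradiction; hence L is not regular.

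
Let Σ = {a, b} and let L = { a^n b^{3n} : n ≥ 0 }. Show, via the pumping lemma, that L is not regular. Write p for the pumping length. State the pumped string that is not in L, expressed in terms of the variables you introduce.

a^{p+k} b^{3p}

Suppose for contradiction that L is regular, and let p be the pumping length.
Let w = a^p b^{3p} ∈ L; note |w| = 4p ≥ p.
By the pumping lemma, w = xyz with |xy| ≤ p and |y| > 0.
Because |xy| ≤ p and w begins with p copies of a, we have y = a^k with 1 ≤ k ≤ p.
Pump with i = 2: xy^2z = a^{p+k} b^{3p}. For this to lie in L we would need 3p = 3(p+k), which forces k = 0. But k ≥ 1, so xy^2z ∉ L.
This is a contradiction; hence L is not regular.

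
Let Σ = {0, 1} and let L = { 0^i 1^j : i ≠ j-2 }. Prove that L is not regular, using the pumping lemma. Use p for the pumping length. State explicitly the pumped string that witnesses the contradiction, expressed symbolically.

0^{p+p!} 1^{p+p!+2}

Suppose for contradiction that L is regular, and let p be the pumping length.
Choose w = 0^p 1^{p+p!+2}. Since p ≠ (p+p!+2)-2 = p+p!, w ∈ L; and |w| ≥ p.
By the pumping lemma, w = xyz with |xy| ≤ p and |y| > 0.
Since the first p symbols of w are all 0's and |xy| ≤ p, y lies entirely in the leading 0-block: y = 0^k for some k with 1 ≤ k ≤ p.
Since 1 ≤ k ≤ p, k divides p!; set t = 1 + p!/k. Then xy^t z has p + (p!/k)·k = p + p! copies of 0. Now the 0-count is p+p! and (1-count)-2 = (p+p!+2)-2 = p+p!, so i ≠ j-2 fails. So xy^t z = 0^{p+p!} 1^{p+p!+2} ∉ L.
This contradicts the pumping lemma, so L is not regular.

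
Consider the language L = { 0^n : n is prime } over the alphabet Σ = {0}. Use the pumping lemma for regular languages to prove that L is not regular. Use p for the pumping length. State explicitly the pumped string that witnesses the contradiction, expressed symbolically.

0^{q(1+k)}

Toward a contradiction, assume L is regular with pumping length p.
Let q be a prime with q ≥ p+2 (infinitely many primes exist), and take w = 0^q ∈ L with |w| = q ≥ p.
Write w = xyz as guaranteed by the lemma, with |xy| ≤ p and |y| > 0.
Then y = 0^k for some k with 1 ≤ k ≤ p.
Since 1 ≤ k ≤ p, |xz| = q-k. Pump with i = q+1: |xy^{q+1}z| = (q-k)+(q+1)k = q+qk = q(1+k), which is composite (both factors ≥ 2). So xy^{q+1}z = 0^{q(1+k)} ∉ L.
This contradicts the pumping lemma, so L is not regular.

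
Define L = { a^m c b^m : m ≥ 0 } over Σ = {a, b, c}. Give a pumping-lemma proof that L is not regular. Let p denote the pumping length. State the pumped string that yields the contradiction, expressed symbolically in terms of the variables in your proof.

Assume L is regular. Let p be the pumping length given by the pumping lemma.
Take w = a^p c b^p ∈ L with |w| = 2p+1 ≥ p.
By the pumping lemma, w = xyz with |xy| ≤ p and |y| > 0.
The first p characters of w are a's, so xy (and hence y) consists only of a's. Write y = a^k, 1 ≤ k ≤ p.
Pump with i = 2: xy^2z = a^{p+k} c b^p, which would require p+k = p. But k ≥ 1, so xy^2z ∉ L.
This is a contradiction; hence L is not regular.

a^{p+k} c b^p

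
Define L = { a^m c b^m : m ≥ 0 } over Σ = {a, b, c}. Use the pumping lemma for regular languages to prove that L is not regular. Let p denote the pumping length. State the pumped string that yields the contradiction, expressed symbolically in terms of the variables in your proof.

Assume L is regular; let p be its pumping constant.
Take w = a^p c b^p ∈ L with |w| = 2p+1 ≥ p.
By the pumping lemma, w = xyz with |xy| ≤ p and |y| > 0.
The first p characters of w are a's, so xy (and hence y) consists only of a's. Write y = a^k, 1 ≤ k ≤ p.
Pump with i = 2: xy^2z = a^{p+k} c b^p, which would require p+k = p. But k ≥ 1, so xy^2z ∉ L.
Contradiction. Therefore L is not regular.

a^{p+k} c b^p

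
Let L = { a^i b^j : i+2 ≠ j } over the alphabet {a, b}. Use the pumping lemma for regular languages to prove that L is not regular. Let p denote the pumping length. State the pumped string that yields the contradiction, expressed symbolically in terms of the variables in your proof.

a^{p+p!} b^{p+p!+2}

Toward a contradiction, assume L is regular with pumping length p.
Choose w = a^p b^{p+p!+2}. Since p ≠ (p+p!+2)-2 = p+p!, w ∈ L; and |w| ≥ p.
Write w = xyz as guaranteed by the lemma, with |xy| ≤ p and |y| ≥ 1.
The first p characters of w are a's, so xy (and hence y) consists only of a's. Write y = a^k, 1 ≤ k ≤ p.
Since 1 ≤ k ≤ p, k divides p!; set t = 1 + p!/k. Then xy^t z has p + (p!/k)·k = p + p! copies of a. Now the a-count is p+p! and (b-count)-2 = (p+p!+2)-2 = p+p!, so i+2 ≠ j fails. So xy^t z = a^{p+p!} b^{p+p!+2} ∉ L.
Contradiction. Therefore L is not regular.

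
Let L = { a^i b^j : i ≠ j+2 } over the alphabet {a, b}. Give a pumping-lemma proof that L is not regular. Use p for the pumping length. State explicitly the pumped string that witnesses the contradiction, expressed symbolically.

Assume L is regular; let p be its pumping constant.
Choose w = a^p b^{p+p!-2}. Since p ≠ (p+p!-2)+2 = p+p!, w ∈ L; and |w| ≥ p.
The pumping lemma gives a decomposition w = xyz where |xy| ≤ p and |y| ≥ 1.
Since the first p symbols of w are all a's and |xy| ≤ p, y lies entirely in the leading a-block: y = a^k for some k with 1 ≤ k ≤ p.
Since 1 ≤ k ≤ p, k divides p!; set t = 1 + p!/k. Then xy^t z has p + (p!/k)·k = p + p! copies of a. Now the a-count is p+p! and (b-count)+2 = (p+p!-2)+2 = p+p!, so i ≠ j+2 fails. So xy^t z = a^{p+p!} b^{p+p!-2} ∉ L.
Contradiction. Therefore L is not regular.

a^{p+p!} b^{p+p!-2}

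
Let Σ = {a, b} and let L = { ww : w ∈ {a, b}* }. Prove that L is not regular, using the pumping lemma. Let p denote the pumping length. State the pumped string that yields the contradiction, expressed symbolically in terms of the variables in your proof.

a^{p+k} b^p a^p b^p

Toward a contradiction, assume L is regular with pumping length p.
Take w = a^p b^p a^p b^p = uu where u = a^pb^p; then w ∈ L and |w| = 4p ≥ p.
By the pumping lemma, w = xyz with |xy| ≤ p and |y| > 0.
The first p characters of w are a's, so xy (and hence y) consists only of a's. Write y = a^k, 1 ≤ k ≤ p.
Pump with i = 2: xy^2z = a^{p+k} b^p a^p b^p, of length 4p+k. Suppose this equals vv. The string starts with a and ends with b, so v does too; thus the boundary between the two copies of v is a b→a transition. There is exactly one such transition, at position 2p+k, so |v| = 2p+k and |vv| = 4p+2k ≠ 4p+k since k ≥ 1. So xy^2z ∉ L.
Contradiction. Therefore L is not regular.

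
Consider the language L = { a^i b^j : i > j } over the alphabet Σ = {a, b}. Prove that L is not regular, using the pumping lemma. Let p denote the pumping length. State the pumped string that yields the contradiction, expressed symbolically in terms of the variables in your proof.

Suppose for contradiction that L is regular, and let p be the pumping length.
Choose w = a^{p+1} b^p ∈ L, with |w| = 2p+1 ≥ p.
By the pumping lemma, w = xyz with |xy| ≤ p and y is nonempty.
Since the first p symbols of w are all a's and |xy| ≤ p, y lies entirely in the leading a-block: y = a^k for some k with 1 ≤ k ≤ p.
Consider xy^0z = xz = a^{p+1-k} b^p. Since k ≥ 1, the a-count p+1-k is at most p, so i > j fails; thus xz ∉ L.
This contradicts the pumping lemma, so L is not regular.

a^{p+1-k} b^p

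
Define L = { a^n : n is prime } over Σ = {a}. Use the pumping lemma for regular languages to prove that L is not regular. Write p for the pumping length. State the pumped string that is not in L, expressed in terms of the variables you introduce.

Assume L is regular. Let p be the pumping length given by the pumping lemma.
Let q be a prime with q ≥ p+2 (infinitely many primes exist), and take w = a^q ∈ L with |w| = q ≥ p.
Write w = xyz as guaranteed by the lemma, with |xy| ≤ p and y is nonempty.
Then y = a^k for some k with 1 ≤ k ≤ p.
Since 1 ≤ k ≤ p, |xz| = q-k. Pump with i = q+1: |xy^{q+1}z| = (q-k)+(q+1)k = q+qk = q(1+k), which is composite (both factors ≥ 2). So xy^{q+1}z = a^{q(1+k)} ∉ L.
This is a contradiction; hence L is not regular.

a^{q(1+k)}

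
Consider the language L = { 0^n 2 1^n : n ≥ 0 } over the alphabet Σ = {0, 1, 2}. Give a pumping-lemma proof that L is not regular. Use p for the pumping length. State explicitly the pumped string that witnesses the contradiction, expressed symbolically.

Suppose for contradiction that L is regular, and let p be the pumping length.
Take w = 0^p 2 1^p ∈ L with |w| = 2p+1 ≥ p.
The pumping lemma gives a decomposition w = xyz where |xy| ≤ p and |y| ≥ 1.
Because |xy| ≤ p and w begins with p copies of 0, we have y = 0^k with 1 ≤ k ≤ p.
Pump with i = 2: xy^2z = 0^{p+k} 2 1^p, which would require p+k = p. But k ≥ 1, so xy^2z ∉ L.
Contradiction. Therefore L is not regular.

0^{p+k} 2 1^p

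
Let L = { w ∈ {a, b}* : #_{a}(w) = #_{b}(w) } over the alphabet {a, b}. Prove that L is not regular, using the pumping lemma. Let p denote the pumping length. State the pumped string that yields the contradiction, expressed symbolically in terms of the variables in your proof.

a^{p+k} b^p

Assume L is regular; let p be its pumping constant.
Choose w = a^p b^p ∈ L with |w| = 2p ≥ p.
Write w = xyz as guaranteed by the lemma, with |xy| ≤ p and |y| > 0.
The first p characters of w are a's, so xy (and hence y) consists only of a's. Write y = a^k, 1 ≤ k ≤ p.
Pump with i = 2: xy^2z = a^{p+k} b^p has p+k occurrences of a but only p of b. Since k ≥ 1 the counts differ, so xy^2z ∉ L.
Contradiction. Therefore L is not regular.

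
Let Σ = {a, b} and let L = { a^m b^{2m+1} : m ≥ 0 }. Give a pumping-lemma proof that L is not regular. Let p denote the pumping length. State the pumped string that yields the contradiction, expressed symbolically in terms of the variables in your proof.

a^{p+k} b^{2p+1}

Assume L is regular; let p be its pumping constant.
Take w = a^p b^{2p+1}. Then w ∈ L and |w| = 3p+1 ≥ p.
Write w = xyz as guaranteed by the lemma, with |xy| ≤ p and |y| ≥ 1.
The first p characters of w are a's, so xy (and hence y) consists only of a's. Write y = a^k, 1 ≤ k ≤ p.
Pump with i = 2: xy^2z = a^{p+k} b^{2p+1}. For this to lie in L we would need 2p+1 = 2(p+k)+1, which forces k = 0. But k ≥ 1, so xy^2z ∉ L.
Contradiction. Therefore L is not regular.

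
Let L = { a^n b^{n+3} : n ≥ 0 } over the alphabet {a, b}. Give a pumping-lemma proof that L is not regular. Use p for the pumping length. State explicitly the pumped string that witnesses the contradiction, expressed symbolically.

Assume L is regular. Let p be the pumping length given by the pumping lemma.
Take w = a^p b^{p+3}. Then w ∈ L and |w| = 2p+3 ≥ p.
The pumping lemma gives a decomposition w = xyz where |xy| ≤ p and y is nonempty.
The first p characters of w are a's, so xy (and hence y) consists only of a's. Write y = a^k, 1 ≤ k ≤ p.
Pump with i = 2: xy^2z = a^{p+k} b^{p+3}. For this to lie in L we would need p+3 = (p+k)+3, which forces k = 0. But k ≥ 1, so xy^2z ∉ L.
This is a contradiction; hence L is not regular.

a^{p+k} b^{p+3}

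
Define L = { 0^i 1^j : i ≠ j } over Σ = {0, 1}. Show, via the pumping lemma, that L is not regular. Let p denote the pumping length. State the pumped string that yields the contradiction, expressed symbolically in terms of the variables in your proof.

0^{p+p!} 1^{p+p!}

Assume L is regular; let p be its pumping constant.
Choose w = 0^p 1^{p+p!}. Since p ≠ p+p!, w ∈ L; and |w| ≥ p.
Write w = xyz as guaranteed by the lemma, with |xy| ≤ p and |y| ≥ 1.
Since the first p symbols of w are all 0's and |xy| ≤ p, y lies entirely in the leading 0-block: y = 0^k for some k with 1 ≤ k ≤ p.
Since 1 ≤ k ≤ p, k divides p!; set t = 1 + p!/k. Then xy^t z has p + (p!/k)·k = p + p! copies of 0. Now the 0-count equals the 1-count, so i ≠ j fails. So xy^t z = 0^{p+p!} 1^{p+p!} ∉ L.
Contradiction. Therefore L is not regular.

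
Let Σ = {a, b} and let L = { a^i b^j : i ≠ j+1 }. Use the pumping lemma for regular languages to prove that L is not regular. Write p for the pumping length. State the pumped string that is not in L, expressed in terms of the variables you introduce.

a^{p+p!} b^{p+p!-1}

Assume L is regular; let p be its pumping constant.
Choose w = a^p b^{p+p!-1}. Since p ≠ (p+p!-1)+1 = p+p!, w ∈ L; and |w| ≥ p.
By the pumping lemma, w = xyz with |xy| ≤ p and |y| ≥ 1.
Because |xy| ≤ p and w begins with p copies of a, we have y = a^k with 1 ≤ k ≤ p.
Since 1 ≤ k ≤ p, k divides p!; set t = 1 + p!/k. Then xy^t z has p + (p!/k)·k = p + p! copies of a. Now the a-count is p+p! and (b-count)+1 = (p+p!-1)+1 = p+p!, so i ≠ j+1 fails. So xy^t z = a^{p+p!} b^{p+p!-1} ∉ L.
Contradiction. Therefore L is not regular.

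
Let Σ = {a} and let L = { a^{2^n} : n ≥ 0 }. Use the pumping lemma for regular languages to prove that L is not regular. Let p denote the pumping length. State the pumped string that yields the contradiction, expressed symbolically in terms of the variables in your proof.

Assume L is regular. Let p be the pumping length given by the pumping lemma.
Take w = a^{2^p} ∈ L with |w| = 2^p ≥ p.
By the pumping lemma, w = xyz with |xy| ≤ p and |y| ≥ 1.
Then y = a^k for some k with 1 ≤ k ≤ p.
Pump with i = 2: xy^2z = a^{2^p+k}. Since 1 ≤ k ≤ p < 2^p, we have 2^p < 2^p+k < 2^{p+1}, so 2^p+k is not a power of 2. So xy^2z ∉ L.
This contradicts the pumping lemma, so L is not regular.

a^{2^p+k}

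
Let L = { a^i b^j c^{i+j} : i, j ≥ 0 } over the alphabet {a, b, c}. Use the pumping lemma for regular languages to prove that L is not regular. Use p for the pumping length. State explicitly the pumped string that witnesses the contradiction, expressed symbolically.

a^{p+k} b^p c^{2p}

Suppose for contradiction that L is regular, and let p be the pumping length.
Take w = a^p b^p c^{2p} ∈ L (with i=j=p, i+j=2p), |w| = 4p ≥ p.
The pumping lemma gives a decomposition w = xyz where |xy| ≤ p and |y| > 0.
Because |xy| ≤ p and w begins with p copies of a, we have y = a^k with 1 ≤ k ≤ p.
Consider xy^2z = a^{p+k} b^p c^{2p}. Now the a- and b-counts sum to 2p+k, but the c-count is 2p ≠ 2p+k. So xy^2z ∉ L.
Contradiction. Therefore L is not regular.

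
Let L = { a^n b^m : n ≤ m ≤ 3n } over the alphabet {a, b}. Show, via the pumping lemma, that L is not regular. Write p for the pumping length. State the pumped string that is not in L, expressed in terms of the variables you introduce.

Suppose for contradiction that L is regular, and let p be the pumping length.
Take w = a^p b^p ∈ L (since p ≤ p ≤ 3p), with |w| = 2p ≥ p.
Write w = xyz as guaranteed by the lemma, with |xy| ≤ p and y is nonempty.
Since the first p symbols of w are all a's and |xy| ≤ p, y lies entirely in the leading a-block: y = a^k for some k with 1 ≤ k ≤ p.
Pump with i = 2: xy^2z = a^{p+k} b^p. Now n = p+k > p = m, so the condition n ≤ m fails. Thus xy^2z ∉ L.
This is a contradiction; hence L is not regular.

a^{p+k} b^p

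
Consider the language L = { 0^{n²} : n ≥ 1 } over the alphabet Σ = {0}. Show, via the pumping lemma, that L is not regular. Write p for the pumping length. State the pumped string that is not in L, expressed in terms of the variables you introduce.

0^{p²+k}

Assume L is regular; let p be its pumping constant.
Take w = 0^{p²} ∈ L with |w| = p² ≥ p.
Write w = xyz as guaranteed by the lemma, with |xy| ≤ p and |y| ≥ 1.
Then y = 0^k for some k with 1 ≤ k ≤ p.
Pump with i = 2: xy^2z = 0^{p²+k}. Since 1 ≤ k ≤ p, p² < p²+k ≤ p²+p < (p+1)², so p²+k lies strictly between consecutive squares and is not a perfect square. So xy^2z ∉ L.
This is a contradiction; hence L is not regular.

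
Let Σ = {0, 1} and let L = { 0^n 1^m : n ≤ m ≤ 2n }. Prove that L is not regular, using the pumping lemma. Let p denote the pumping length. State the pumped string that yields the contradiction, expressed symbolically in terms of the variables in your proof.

Assume L is regular. Let p be the pumping length given by the pumping lemma.
Take w = 0^p 1^p ∈ L (since p ≤ p ≤ 2p), with |w| = 2p ≥ p.
Write w = xyz as guaranteed by the lemma, with |xy| ≤ p and y is nonempty.
The first p characters of w are 0's, so xy (and hence y) consists only of 0's. Write y = 0^k, 1 ≤ k ≤ p.
Pump with i = 2: xy^2z = 0^{p+k} 1^p. Now n = p+k > p = m, so the condition n ≤ m fails. Thus xy^2z ∉ L.
This contradicts the pumping lemma, so L is not regular.

0^{p+k} 1^p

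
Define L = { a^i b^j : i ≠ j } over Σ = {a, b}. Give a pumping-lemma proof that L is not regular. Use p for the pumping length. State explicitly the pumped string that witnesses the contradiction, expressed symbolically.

Suppose for contradiction that L is regular, and let p be the pumping length.
Choose w = a^p b^{p+p!}. Since p ≠ p+p!, w ∈ L; and |w| ≥ p.
The pumping lemma gives a decomposition w = xyz where |xy| ≤ p and |y| > 0.
The first p characters of w are a's, so xy (and hence y) consists only of a's. Write y = a^k, 1 ≤ k ≤ p.
Since 1 ≤ k ≤ p, k divides p!; set t = 1 + p!/k. Then xy^t z has p + (p!/k)·k = p + p! copies of a. Now the a-count equals the b-count, so i ≠ j fails. So xy^t z = a^{p+p!} b^{p+p!} ∉ L.
This is a contradiction; hence L is not regular.

a^{p+p!} b^{p+p!}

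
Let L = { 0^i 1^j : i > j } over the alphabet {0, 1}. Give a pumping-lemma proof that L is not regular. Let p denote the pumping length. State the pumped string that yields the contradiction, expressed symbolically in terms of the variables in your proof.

0^{p+1-k} 1^p

Suppose for contradiction that L is regular, and let p be the pumping length.
Choose w = 0^{p+1} 1^p ∈ L, with |w| = 2p+1 ≥ p.
Write w = xyz as guaranteed by the lemma, with |xy| ≤ p and y is nonempty.
Because |xy| ≤ p and w begins with p copies of 0, we have y = 0^k with 1 ≤ k ≤ p.
Consider xy^0z = xz = 0^{p+1-k} 1^p. Since k ≥ 1, the 0-count p+1-k is at most p, so i > j fails; thus xz ∉ L.
This contradicts the pumping lemma, so L is not regular.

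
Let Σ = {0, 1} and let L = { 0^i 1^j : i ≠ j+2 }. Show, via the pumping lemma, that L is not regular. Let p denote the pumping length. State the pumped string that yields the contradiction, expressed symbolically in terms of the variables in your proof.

Assume L is regular; let p be its pumping constant.
Choose w = 0^p 1^{p+p!-2}. Since p ≠ (p+p!-2)+2 = p+p!, w ∈ L; and |w| ≥ p.
The pumping lemma gives a decomposition w = xyz where |xy| ≤ p and |y| ≥ 1.
The first p characters of w are 0's, so xy (and hence y) consists only of 0's. Write y = 0^k, 1 ≤ k ≤ p.
Since 1 ≤ k ≤ p, k divides p!; set t = 1 + p!/k. Then xy^t z has p + (p!/k)·k = p + p! copies of 0. Now the 0-count is p+p! and (1-count)+2 = (p+p!-2)+2 = p+p!, so i ≠ j+2 fails. So xy^t z = 0^{p+p!} 1^{p+p!-2} ∉ L.
This is a contradiction; hence L is not regular.

0^{p+p!} 1^{p+p!-2}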